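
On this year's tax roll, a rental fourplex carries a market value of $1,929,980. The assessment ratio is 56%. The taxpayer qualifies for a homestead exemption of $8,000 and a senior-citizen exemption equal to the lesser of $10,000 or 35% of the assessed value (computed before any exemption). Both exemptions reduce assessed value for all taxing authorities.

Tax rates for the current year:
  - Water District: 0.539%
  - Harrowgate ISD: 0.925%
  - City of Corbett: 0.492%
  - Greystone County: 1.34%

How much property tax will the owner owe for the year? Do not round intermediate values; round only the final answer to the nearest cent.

Assessed value = $1,929,980 × 0.56 = $1,080,788.8
Senior-citizen exemption = min($10,000, 35% × $1,080,788.8) = min($10,000, $378,276.08) = $10,000 (dollar cap binds)
Taxable value = $1,080,788.8 − $8,000 − $10,000 = $1,062,788.8
Water District: $1,062,788.8 × 0.00539 = $5,728.431632
Harrowgate ISD: $1,062,788.8 × 0.00925 = $9,830.7964
City of Corbett: $1,062,788.8 × 0.00492 = $5,228.920896
Greystone County: $1,062,788.8 × 0.0134 = $14,241.36992
Total = $35,029.518848

$35,029.52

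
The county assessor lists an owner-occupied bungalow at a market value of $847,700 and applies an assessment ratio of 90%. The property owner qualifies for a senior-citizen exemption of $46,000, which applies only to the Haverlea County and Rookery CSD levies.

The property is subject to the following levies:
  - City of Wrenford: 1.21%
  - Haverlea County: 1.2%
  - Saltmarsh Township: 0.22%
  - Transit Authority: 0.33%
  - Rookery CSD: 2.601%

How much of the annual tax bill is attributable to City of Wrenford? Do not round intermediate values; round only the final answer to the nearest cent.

$9,231.45

Assessed value = $847,700 × 0.9 = $762,930
City of Wrenford taxable value = $762,930 (exemption does not apply)
City of Wrenford levy = $762,930 × 0.0121 = $9,231.453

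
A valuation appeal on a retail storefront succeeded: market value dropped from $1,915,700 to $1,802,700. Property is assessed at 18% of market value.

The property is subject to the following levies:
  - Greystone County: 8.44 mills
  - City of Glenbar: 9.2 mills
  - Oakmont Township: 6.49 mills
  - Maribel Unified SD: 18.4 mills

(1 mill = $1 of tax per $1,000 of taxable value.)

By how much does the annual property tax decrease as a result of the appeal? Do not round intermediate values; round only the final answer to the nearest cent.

Old assessed value = $1,915,700 × 0.18 = $344,826
New assessed value = $1,802,700 × 0.18 = $324,486
Combined rate = 0.00844 + 0.0092 + 0.00649 + 0.0184 = 0.04253
Old tax = $344,826 × 0.04253 = $14,665.44978
New tax = $324,486 × 0.04253 = $13,800.38958
Reduction = $14,665.44978 − $13,800.38958 = $865.0602

$865.06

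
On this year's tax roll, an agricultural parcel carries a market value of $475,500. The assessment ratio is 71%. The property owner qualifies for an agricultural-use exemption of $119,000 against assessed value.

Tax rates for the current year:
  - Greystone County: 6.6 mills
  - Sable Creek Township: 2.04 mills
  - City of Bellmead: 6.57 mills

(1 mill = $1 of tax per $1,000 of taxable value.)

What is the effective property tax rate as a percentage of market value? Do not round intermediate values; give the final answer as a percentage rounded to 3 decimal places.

Assessed value = $475,500 × 0.71 = $337,605
Taxable value = $337,605 − $119,000 = $218,605
Greystone County: $218,605 × 0.0066 = $1,442.793
Sable Creek Township: $218,605 × 0.00204 = $445.9542
City of Bellmead: $218,605 × 0.00657 = $1,436.23485
Total tax = $3,324.98205
Effective rate = $3,324.98205 ÷ $475,500 = 0.699% of market value

0.699%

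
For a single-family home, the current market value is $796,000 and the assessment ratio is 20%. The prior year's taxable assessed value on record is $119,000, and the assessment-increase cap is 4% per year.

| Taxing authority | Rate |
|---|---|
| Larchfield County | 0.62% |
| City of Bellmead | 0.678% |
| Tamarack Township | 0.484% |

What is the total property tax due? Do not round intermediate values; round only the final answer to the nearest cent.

$2,205.40

Uncapped assessed value = $796,000 × 0.2 = $159,200
Cap limit = $119,000 × 1.04 = $123,760
Taxable assessed value = min($159,200, $123,760) = $123,760 (cap binds)
Larchfield County: $123,760 × 0.0062 = $767.312
City of Bellmead: $123,760 × 0.00678 = $839.0928
Tamarack Township: $123,760 × 0.00484 = $598.9984
Total = $2,205.4032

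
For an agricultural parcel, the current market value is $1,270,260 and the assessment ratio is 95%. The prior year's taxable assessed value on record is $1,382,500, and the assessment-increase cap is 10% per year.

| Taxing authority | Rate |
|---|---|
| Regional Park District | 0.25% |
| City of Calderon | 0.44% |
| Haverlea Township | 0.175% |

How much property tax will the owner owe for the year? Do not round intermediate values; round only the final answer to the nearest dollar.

$10,438

Uncapped assessed value = $1,270,260 × 0.95 = $1,206,747
Cap limit = $1,382,500 × 1.1 = $1,520,750
Taxable assessed value = min($1,206,747, $1,520,750) = $1,206,747 (cap does not bind)
Regional Park District: $1,206,747 × 0.0025 = $3,016.8675
City of Calderon: $1,206,747 × 0.0044 = $5,309.6868
Haverlea Township: $1,206,747 × 0.00175 = $2,111.80725
Total = $10,438.36155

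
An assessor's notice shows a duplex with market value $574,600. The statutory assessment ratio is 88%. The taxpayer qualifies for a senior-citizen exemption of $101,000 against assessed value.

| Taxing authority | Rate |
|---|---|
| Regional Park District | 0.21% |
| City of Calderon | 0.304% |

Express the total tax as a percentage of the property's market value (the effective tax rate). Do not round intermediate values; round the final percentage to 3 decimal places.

0.362%

Assessed value = $574,600 × 0.88 = $505,648
Taxable value = $505,648 − $101,000 = $404,648
Regional Park District: $404,648 × 0.0021 = $849.7608
City of Calderon: $404,648 × 0.00304 = $1,230.12992
Total tax = $2,079.89072
Effective rate = $2,079.89072 ÷ $574,600 = 0.362% of market value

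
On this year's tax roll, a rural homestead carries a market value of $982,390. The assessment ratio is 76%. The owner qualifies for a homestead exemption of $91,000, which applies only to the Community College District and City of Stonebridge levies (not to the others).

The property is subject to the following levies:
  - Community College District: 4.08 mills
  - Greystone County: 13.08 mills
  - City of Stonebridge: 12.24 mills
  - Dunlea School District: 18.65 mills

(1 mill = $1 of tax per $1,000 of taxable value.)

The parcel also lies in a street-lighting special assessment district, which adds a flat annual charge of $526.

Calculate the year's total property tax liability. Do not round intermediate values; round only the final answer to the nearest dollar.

$34,916

Assessed value = $982,390 × 0.76 = $746,616.4
Community College District: ($746,616.4 − $91,000) × 0.00408 = $655,616.4 × 0.00408 = $2,674.914912
Greystone County: $746,616.4 × 0.01308 = $9,765.742512
City of Stonebridge: ($746,616.4 − $91,000) × 0.01224 = $655,616.4 × 0.01224 = $8,024.744736
Dunlea School District: $746,616.4 × 0.01865 = $13,924.39586
Levies subtotal = $34,389.79802
Total = $34,389.79802 + $526 = $34,915.79802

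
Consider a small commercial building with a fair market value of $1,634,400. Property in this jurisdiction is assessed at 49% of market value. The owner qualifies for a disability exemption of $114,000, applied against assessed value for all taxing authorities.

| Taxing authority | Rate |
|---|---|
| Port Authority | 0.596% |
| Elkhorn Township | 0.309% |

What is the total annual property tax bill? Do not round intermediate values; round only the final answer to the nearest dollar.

$6,216

Assessed value = $1,634,400 × 0.49 = $800,856
Taxable value = $800,856 − $114,000 = $686,856
Port Authority: $686,856 × 0.00596 = $4,093.66176
Elkhorn Township: $686,856 × 0.00309 = $2,122.38504
Total = $4,093.66176 + $2,122.38504 = $6,216.0468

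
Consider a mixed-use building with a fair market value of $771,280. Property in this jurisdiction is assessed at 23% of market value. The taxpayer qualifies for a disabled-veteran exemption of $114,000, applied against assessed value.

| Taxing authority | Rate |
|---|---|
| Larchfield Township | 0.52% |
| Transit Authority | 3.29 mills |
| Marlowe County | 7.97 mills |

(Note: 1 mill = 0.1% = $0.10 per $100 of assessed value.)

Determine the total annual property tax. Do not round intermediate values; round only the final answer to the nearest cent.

$1,043.47

Assessed value = $771,280 × 0.23 = $177,394.4
Taxable value = $177,394.4 − $114,000 = $63,394.4
Larchfield Township: $63,394.4 × 0.0052 = $329.65088
Transit Authority: $63,394.4 × 0.00329 = $208.567576
Marlowe County: $63,394.4 × 0.00797 = $505.253368
Total = $1,043.471824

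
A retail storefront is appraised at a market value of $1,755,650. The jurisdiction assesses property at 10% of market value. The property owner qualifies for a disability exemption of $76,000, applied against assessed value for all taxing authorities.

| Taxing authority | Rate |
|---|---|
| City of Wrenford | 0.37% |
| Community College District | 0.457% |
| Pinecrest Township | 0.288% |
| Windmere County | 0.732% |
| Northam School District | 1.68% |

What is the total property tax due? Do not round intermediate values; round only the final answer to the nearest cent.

Assessed value = $1,755,650 × 0.1 = $175,565
Taxable value = $175,565 − $76,000 = $99,565
City of Wrenford: $99,565 × 0.0037 = $368.3905
Community College District: $99,565 × 0.00457 = $455.01205
Pinecrest Township: $99,565 × 0.00288 = $286.7472
Windmere County: $99,565 × 0.00732 = $728.8158
Northam School District: $99,565 × 0.0168 = $1,672.692
Total = $368.3905 + $455.01205 + $286.7472 + $728.8158 + $1,672.692 = $3,511.65755

$3,511.66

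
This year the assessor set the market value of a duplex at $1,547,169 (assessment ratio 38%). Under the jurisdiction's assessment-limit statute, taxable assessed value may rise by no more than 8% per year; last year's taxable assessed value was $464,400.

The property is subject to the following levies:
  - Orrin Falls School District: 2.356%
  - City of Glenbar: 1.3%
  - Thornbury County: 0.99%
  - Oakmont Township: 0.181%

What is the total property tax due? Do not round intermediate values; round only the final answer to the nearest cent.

$24,209.92

Uncapped assessed value = $1,547,169 × 0.38 = $587,924.22
Cap limit = $464,400 × 1.08 = $501,552
Taxable assessed value = min($587,924.22, $501,552) = $501,552 (cap binds)
Orrin Falls School District: $501,552 × 0.02356 = $11,816.56512
City of Glenbar: $501,552 × 0.013 = $6,520.176
Thornbury County: $501,552 × 0.0099 = $4,965.3648
Oakmont Township: $501,552 × 0.00181 = $907.80912
Total = $24,209.91504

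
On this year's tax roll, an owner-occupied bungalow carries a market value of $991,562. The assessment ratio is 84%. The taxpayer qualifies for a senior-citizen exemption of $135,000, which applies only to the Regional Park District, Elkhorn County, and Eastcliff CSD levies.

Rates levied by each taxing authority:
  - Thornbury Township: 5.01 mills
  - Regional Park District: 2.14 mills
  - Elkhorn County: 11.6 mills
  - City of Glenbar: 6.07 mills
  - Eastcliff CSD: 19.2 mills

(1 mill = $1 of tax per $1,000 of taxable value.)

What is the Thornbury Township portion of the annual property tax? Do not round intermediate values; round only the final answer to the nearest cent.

$4,172.89

Assessed value = $991,562 × 0.84 = $832,912.08
Thornbury Township taxable value = $832,912.08 (exemption does not apply)
Thornbury Township levy = $832,912.08 × 0.00501 = $4,172.8895208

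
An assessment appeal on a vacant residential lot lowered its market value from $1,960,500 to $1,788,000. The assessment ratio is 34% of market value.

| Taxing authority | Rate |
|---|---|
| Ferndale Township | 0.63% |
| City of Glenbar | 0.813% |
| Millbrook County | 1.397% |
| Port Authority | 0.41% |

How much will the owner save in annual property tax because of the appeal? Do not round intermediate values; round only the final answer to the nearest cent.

Old assessed value = $1,960,500 × 0.34 = $666,570
New assessed value = $1,788,000 × 0.34 = $607,920
Combined rate = 0.0063 + 0.00813 + 0.01397 + 0.0041 = 0.0325
Old tax = $666,570 × 0.0325 = $21,663.525
New tax = $607,920 × 0.0325 = $19,757.4
Reduction = $21,663.525 − $19,757.4 = $1,906.125

$1,906.13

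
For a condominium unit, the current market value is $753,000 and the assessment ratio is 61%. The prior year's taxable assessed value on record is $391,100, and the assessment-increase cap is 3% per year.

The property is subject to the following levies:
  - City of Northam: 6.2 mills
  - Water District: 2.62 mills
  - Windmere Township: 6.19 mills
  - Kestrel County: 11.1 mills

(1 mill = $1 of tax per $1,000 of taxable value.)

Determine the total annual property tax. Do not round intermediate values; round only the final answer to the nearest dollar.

Uncapped assessed value = $753,000 × 0.61 = $459,330
Cap limit = $391,100 × 1.03 = $402,833
Taxable assessed value = min($459,330, $402,833) = $402,833 (cap binds)
City of Northam: $402,833 × 0.0062 = $2,497.5646
Water District: $402,833 × 0.00262 = $1,055.42246
Windmere Township: $402,833 × 0.00619 = $2,493.53627
Kestrel County: $402,833 × 0.0111 = $4,471.4463
Total = $10,517.96963

$10,518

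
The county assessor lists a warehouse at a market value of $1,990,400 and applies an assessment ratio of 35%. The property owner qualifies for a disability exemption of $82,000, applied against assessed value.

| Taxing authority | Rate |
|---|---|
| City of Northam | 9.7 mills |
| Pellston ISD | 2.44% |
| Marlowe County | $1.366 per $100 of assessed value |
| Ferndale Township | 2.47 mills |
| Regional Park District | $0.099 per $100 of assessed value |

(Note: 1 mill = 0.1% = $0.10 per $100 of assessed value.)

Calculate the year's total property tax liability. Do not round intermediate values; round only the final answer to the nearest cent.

$31,481.86

Assessed value = $1,990,400 × 0.35 = $696,640
Taxable value = $696,640 − $82,000 = $614,640
City of Northam: $614,640 × 0.0097 = $5,962.008
Pellston ISD: $614,640 × 0.0244 = $14,997.216
Marlowe County: $614,640 × 0.01366 = $8,395.9824
Ferndale Township: $614,640 × 0.00247 = $1,518.1608
Regional Park District: $614,640 × 0.00099 = $608.4936
Total = $31,481.8608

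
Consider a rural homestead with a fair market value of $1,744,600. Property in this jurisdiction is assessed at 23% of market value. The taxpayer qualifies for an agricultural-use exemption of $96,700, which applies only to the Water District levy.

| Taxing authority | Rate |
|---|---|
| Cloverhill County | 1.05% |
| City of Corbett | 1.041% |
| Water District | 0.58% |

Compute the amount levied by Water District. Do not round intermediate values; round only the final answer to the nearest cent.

Assessed value = $1,744,600 × 0.23 = $401,258
Water District taxable value = $401,258 − $96,700 = $304,558
Water District levy = $304,558 × 0.0058 = $1,766.4364

$1,766.44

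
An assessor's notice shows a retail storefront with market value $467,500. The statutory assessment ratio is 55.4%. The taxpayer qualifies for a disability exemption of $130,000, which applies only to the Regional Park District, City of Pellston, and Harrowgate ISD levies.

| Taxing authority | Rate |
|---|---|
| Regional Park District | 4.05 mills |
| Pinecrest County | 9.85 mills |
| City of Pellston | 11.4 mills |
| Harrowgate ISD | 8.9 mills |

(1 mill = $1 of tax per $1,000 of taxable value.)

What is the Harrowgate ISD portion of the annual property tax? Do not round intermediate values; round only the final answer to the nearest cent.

Assessed value = $467,500 × 0.554 = $258,995
Harrowgate ISD taxable value = $258,995 − $130,000 = $128,995
Harrowgate ISD levy = $128,995 × 0.0089 = $1,148.0555

$1,148.06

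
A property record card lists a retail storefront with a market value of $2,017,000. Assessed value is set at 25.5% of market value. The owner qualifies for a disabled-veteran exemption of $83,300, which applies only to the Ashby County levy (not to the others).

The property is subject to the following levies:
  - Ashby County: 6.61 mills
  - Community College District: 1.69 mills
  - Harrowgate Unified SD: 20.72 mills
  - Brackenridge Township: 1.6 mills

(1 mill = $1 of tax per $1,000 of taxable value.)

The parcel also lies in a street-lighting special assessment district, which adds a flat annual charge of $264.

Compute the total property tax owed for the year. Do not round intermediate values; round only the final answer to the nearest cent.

Assessed value = $2,017,000 × 0.255 = $514,335
Ashby County: ($514,335 − $83,300) × 0.00661 = $431,035 × 0.00661 = $2,849.14135
Community College District: $514,335 × 0.00169 = $869.22615
Harrowgate Unified SD: $514,335 × 0.02072 = $10,657.0212
Brackenridge Township: $514,335 × 0.0016 = $822.936
Levies subtotal = $15,198.3247
Total = $15,198.3247 + $264 = $15,462.3247

$15,462.32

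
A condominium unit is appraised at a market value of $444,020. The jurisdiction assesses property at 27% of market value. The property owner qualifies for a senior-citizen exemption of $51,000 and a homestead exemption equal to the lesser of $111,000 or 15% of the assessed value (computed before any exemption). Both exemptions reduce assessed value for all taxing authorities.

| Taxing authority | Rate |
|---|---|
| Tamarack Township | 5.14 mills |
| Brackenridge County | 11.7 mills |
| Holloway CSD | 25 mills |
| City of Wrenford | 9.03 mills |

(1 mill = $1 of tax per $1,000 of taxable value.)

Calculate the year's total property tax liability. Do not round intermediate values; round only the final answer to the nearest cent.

$2,589.41

Assessed value = $444,020 × 0.27 = $119,885.4
Homestead exemption = min($111,000, 15% × $119,885.4) = min($111,000, $17,982.81) = $17,982.81 (percentage binds)
Taxable value = $119,885.4 − $51,000 − $17,982.81 = $50,902.59
Tamarack Township: $50,902.59 × 0.00514 = $261.6393126
Brackenridge County: $50,902.59 × 0.0117 = $595.560303
Holloway CSD: $50,902.59 × 0.025 = $1,272.56475
City of Wrenford: $50,902.59 × 0.00903 = $459.6503877
Total = $2,589.4147533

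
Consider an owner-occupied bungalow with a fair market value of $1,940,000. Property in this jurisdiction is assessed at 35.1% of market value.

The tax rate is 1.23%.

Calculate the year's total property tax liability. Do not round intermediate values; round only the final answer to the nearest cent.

$8,375.56

Assessed value = $1,940,000 × 0.351 = $680,940
Tax = $680,940 × 0.0123 = $8,375.562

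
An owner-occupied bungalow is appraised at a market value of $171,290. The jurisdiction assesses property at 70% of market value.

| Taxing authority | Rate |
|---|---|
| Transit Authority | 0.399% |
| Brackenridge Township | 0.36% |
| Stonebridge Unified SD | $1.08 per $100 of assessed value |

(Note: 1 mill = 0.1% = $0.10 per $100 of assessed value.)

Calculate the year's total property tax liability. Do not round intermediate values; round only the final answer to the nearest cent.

$2,205.02

Assessed value = $171,290 × 0.7 = $119,903
Transit Authority: $119,903 × 0.00399 = $478.41297
Brackenridge Township: $119,903 × 0.0036 = $431.6508
Stonebridge Unified SD: $119,903 × 0.0108 = $1,294.9524
Total = $2,205.01617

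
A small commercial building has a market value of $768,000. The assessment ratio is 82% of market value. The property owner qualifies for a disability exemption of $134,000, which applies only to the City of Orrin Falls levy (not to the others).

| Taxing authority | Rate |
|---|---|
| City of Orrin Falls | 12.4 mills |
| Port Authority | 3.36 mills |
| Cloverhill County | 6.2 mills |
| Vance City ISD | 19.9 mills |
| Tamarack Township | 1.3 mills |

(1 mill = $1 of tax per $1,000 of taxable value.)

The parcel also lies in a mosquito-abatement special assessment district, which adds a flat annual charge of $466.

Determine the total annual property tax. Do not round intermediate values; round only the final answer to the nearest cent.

Assessed value = $768,000 × 0.82 = $629,760
City of Orrin Falls: ($629,760 − $134,000) × 0.0124 = $495,760 × 0.0124 = $6,147.424
Port Authority: $629,760 × 0.00336 = $2,115.9936
Cloverhill County: $629,760 × 0.0062 = $3,904.512
Vance City ISD: $629,760 × 0.0199 = $12,532.224
Tamarack Township: $629,760 × 0.0013 = $818.688
Levies subtotal = $25,518.8416
Total = $25,518.8416 + $466 = $25,984.8416

$25,984.84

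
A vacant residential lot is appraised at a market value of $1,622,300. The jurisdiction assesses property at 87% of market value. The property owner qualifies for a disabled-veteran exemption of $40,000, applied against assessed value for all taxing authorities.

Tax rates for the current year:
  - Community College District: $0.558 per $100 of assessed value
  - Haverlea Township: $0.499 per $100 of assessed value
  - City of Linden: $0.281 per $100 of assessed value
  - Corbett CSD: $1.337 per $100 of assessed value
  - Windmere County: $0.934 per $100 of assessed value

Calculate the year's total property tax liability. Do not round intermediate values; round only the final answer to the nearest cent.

Assessed value = $1,622,300 × 0.87 = $1,411,401
Taxable value = $1,411,401 − $40,000 = $1,371,401
Community College District: $1,371,401 × 0.00558 = $7,652.41758
Haverlea Township: $1,371,401 × 0.00499 = $6,843.29099
City of Linden: $1,371,401 × 0.00281 = $3,853.63681
Corbett CSD: $1,371,401 × 0.01337 = $18,335.63137
Windmere County: $1,371,401 × 0.00934 = $12,808.88534
Total = $7,652.41758 + $6,843.29099 + $3,853.63681 + $18,335.63137 + $12,808.88534 = $49,493.86209

$49,493.86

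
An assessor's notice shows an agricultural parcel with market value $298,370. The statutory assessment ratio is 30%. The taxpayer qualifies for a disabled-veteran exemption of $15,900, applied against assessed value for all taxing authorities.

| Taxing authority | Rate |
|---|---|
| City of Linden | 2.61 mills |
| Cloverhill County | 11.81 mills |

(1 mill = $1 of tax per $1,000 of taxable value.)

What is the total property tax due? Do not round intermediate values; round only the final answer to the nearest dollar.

$1,061

Assessed value = $298,370 × 0.3 = $89,511
Taxable value = $89,511 − $15,900 = $73,611
City of Linden: $73,611 × 0.00261 = $192.12471
Cloverhill County: $73,611 × 0.01181 = $869.34591
Total = $192.12471 + $869.34591 = $1,061.47062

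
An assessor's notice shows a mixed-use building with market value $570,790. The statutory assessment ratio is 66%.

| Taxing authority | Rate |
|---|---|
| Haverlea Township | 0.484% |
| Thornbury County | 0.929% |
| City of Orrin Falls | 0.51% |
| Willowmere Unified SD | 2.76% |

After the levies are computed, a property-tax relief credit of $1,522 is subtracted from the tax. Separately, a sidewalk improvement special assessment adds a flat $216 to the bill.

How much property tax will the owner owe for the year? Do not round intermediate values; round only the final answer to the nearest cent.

$16,335.86

Assessed value = $570,790 × 0.66 = $376,721.4
Haverlea Township: $376,721.4 × 0.00484 = $1,823.331576
Thornbury County: $376,721.4 × 0.00929 = $3,499.741806
City of Orrin Falls: $376,721.4 × 0.0051 = $1,921.27914
Willowmere Unified SD: $376,721.4 × 0.0276 = $10,397.51064
Levies subtotal = $17,641.863162
After credit = $17,641.863162 − $1,522 = $16,119.863162
Total = $16,119.863162 + $216 = $16,335.863162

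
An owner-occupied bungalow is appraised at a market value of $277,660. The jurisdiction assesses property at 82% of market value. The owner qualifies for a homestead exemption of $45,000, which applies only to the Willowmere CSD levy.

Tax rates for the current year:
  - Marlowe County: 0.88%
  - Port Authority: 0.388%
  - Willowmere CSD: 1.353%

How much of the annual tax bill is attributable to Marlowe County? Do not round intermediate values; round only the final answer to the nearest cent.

$2,003.59

Assessed value = $277,660 × 0.82 = $227,681.2
Marlowe County taxable value = $227,681.2 (exemption does not apply)
Marlowe County levy = $227,681.2 × 0.0088 = $2,003.59456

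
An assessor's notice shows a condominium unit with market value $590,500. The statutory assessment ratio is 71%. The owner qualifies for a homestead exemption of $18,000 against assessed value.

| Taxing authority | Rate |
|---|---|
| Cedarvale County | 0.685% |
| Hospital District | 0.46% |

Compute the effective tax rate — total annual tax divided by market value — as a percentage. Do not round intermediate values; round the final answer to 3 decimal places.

Assessed value = $590,500 × 0.71 = $419,255
Taxable value = $419,255 − $18,000 = $401,255
Cedarvale County: $401,255 × 0.00685 = $2,748.59675
Hospital District: $401,255 × 0.0046 = $1,845.773
Total tax = $4,594.36975
Effective rate = $4,594.36975 ÷ $590,500 = 0.778% of market value

0.778%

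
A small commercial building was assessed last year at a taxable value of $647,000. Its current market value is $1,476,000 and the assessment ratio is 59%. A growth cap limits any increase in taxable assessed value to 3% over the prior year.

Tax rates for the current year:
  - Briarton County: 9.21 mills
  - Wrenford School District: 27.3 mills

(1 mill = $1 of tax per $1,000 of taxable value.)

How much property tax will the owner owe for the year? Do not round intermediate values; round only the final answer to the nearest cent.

$24,330.63

Uncapped assessed value = $1,476,000 × 0.59 = $870,840
Cap limit = $647,000 × 1.03 = $666,410
Taxable assessed value = min($870,840, $666,410) = $666,410 (cap binds)
Briarton County: $666,410 × 0.00921 = $6,137.6361
Wrenford School District: $666,410 × 0.0273 = $18,192.993
Total = $24,330.6291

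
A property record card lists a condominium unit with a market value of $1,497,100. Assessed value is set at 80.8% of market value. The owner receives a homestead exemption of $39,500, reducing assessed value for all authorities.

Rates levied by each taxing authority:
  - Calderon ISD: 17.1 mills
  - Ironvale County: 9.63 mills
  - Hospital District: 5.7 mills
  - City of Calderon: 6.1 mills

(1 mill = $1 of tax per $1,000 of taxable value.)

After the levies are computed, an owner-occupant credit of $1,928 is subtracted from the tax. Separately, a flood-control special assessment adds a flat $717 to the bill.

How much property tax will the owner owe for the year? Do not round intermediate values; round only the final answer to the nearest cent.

$43,875.14

Assessed value = $1,497,100 × 0.808 = $1,209,656.8
Taxable value = $1,209,656.8 − $39,500 = $1,170,156.8
Calderon ISD: $1,170,156.8 × 0.0171 = $20,009.68128
Ironvale County: $1,170,156.8 × 0.00963 = $11,268.609984
Hospital District: $1,170,156.8 × 0.0057 = $6,669.89376
City of Calderon: $1,170,156.8 × 0.0061 = $7,137.95648
Levies subtotal = $45,086.141504
After credit = $45,086.141504 − $1,928 = $43,158.141504
Total = $43,158.141504 + $717 = $43,875.141504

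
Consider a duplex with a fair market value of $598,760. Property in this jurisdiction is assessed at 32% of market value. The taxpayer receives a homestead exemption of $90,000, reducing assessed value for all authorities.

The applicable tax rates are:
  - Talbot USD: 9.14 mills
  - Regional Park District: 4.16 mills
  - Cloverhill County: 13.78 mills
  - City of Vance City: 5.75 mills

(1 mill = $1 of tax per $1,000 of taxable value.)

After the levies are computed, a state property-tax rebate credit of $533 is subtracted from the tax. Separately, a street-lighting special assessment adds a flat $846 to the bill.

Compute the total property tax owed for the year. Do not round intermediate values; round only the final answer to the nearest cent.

$3,648.63

Assessed value = $598,760 × 0.32 = $191,603.2
Taxable value = $191,603.2 − $90,000 = $101,603.2
Talbot USD: $101,603.2 × 0.00914 = $928.653248
Regional Park District: $101,603.2 × 0.00416 = $422.669312
Cloverhill County: $101,603.2 × 0.01378 = $1,400.092096
City of Vance City: $101,603.2 × 0.00575 = $584.2184
Levies subtotal = $3,335.633056
After credit = $3,335.633056 − $533 = $2,802.633056
Total = $2,802.633056 + $846 = $3,648.633056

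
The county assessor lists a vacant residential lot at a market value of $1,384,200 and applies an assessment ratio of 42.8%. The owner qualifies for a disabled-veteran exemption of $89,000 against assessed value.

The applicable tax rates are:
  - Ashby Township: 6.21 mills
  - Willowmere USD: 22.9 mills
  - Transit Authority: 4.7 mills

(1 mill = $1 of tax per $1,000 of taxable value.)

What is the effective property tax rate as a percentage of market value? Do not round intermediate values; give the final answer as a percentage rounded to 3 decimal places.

Assessed value = $1,384,200 × 0.428 = $592,437.6
Taxable value = $592,437.6 − $89,000 = $503,437.6
Ashby Township: $503,437.6 × 0.00621 = $3,126.347496
Willowmere USD: $503,437.6 × 0.0229 = $11,528.72104
Transit Authority: $503,437.6 × 0.0047 = $2,366.15672
Total tax = $17,021.225256
Effective rate = $17,021.225256 ÷ $1,384,200 = 1.230% of market value

1.230%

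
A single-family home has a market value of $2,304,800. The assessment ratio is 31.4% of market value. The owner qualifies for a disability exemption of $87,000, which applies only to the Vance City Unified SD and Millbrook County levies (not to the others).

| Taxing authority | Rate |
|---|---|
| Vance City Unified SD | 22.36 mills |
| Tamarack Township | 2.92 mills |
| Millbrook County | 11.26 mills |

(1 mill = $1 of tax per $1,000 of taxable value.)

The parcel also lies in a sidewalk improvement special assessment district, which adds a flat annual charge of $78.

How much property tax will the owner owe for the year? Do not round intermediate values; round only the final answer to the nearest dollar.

$23,597

Assessed value = $2,304,800 × 0.314 = $723,707.2
Vance City Unified SD: ($723,707.2 − $87,000) × 0.02236 = $636,707.2 × 0.02236 = $14,236.772992
Tamarack Township: $723,707.2 × 0.00292 = $2,113.225024
Millbrook County: ($723,707.2 − $87,000) × 0.01126 = $636,707.2 × 0.01126 = $7,169.323072
Levies subtotal = $23,519.321088
Total = $23,519.321088 + $78 = $23,597.321088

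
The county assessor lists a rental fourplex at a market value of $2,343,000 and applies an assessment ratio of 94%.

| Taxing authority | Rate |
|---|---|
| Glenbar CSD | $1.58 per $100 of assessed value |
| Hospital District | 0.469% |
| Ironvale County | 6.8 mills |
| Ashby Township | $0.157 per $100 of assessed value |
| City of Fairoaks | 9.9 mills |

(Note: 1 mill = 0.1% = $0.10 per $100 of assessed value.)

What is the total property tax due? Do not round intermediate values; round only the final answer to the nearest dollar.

Assessed value = $2,343,000 × 0.94 = $2,202,420
Glenbar CSD: $2,202,420 × 0.0158 = $34,798.236
Hospital District: $2,202,420 × 0.00469 = $10,329.3498
Ironvale County: $2,202,420 × 0.0068 = $14,976.456
Ashby Township: $2,202,420 × 0.00157 = $3,457.7994
City of Fairoaks: $2,202,420 × 0.0099 = $21,803.958
Total = $85,365.7992

$85,366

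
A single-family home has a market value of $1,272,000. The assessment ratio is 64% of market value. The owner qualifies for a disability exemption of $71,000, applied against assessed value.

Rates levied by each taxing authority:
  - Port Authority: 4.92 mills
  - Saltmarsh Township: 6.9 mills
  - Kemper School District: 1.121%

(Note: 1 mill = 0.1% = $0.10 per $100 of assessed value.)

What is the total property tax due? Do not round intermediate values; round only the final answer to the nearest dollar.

$17,113

Assessed value = $1,272,000 × 0.64 = $814,080
Taxable value = $814,080 − $71,000 = $743,080
Port Authority: $743,080 × 0.00492 = $3,655.9536
Saltmarsh Township: $743,080 × 0.0069 = $5,127.252
Kemper School District: $743,080 × 0.01121 = $8,329.9268
Total = $17,113.1324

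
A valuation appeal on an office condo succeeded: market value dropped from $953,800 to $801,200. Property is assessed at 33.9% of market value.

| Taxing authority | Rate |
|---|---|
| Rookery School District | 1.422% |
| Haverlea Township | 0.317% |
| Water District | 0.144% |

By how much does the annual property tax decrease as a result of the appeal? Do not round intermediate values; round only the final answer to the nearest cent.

Old assessed value = $953,800 × 0.339 = $323,338.2
New assessed value = $801,200 × 0.339 = $271,606.8
Combined rate = 0.01422 + 0.00317 + 0.00144 = 0.01883
Old tax = $323,338.2 × 0.01883 = $6,088.458306
New tax = $271,606.8 × 0.01883 = $5,114.356044
Reduction = $6,088.458306 − $5,114.356044 = $974.102262

$974.10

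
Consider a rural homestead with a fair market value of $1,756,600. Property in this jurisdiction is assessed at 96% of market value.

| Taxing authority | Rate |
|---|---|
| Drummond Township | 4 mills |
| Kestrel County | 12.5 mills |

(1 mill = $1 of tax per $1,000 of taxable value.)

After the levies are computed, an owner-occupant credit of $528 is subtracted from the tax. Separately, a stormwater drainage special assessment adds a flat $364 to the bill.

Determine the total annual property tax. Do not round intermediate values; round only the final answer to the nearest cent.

Assessed value = $1,756,600 × 0.96 = $1,686,336
Drummond Township: $1,686,336 × 0.004 = $6,745.344
Kestrel County: $1,686,336 × 0.0125 = $21,079.2
Levies subtotal = $27,824.544
After credit = $27,824.544 − $528 = $27,296.544
Total = $27,296.544 + $364 = $27,660.544

$27,660.54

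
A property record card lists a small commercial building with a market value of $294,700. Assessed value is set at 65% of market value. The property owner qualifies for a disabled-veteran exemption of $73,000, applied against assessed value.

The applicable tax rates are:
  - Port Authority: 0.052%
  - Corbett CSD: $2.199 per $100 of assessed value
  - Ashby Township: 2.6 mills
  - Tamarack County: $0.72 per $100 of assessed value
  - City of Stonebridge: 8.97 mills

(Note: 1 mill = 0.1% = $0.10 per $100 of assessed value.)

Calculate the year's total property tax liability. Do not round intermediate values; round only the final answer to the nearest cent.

$4,893.95

Assessed value = $294,700 × 0.65 = $191,555
Taxable value = $191,555 − $73,000 = $118,555
Port Authority: $118,555 × 0.00052 = $61.6486
Corbett CSD: $118,555 × 0.02199 = $2,607.02445
Ashby Township: $118,555 × 0.0026 = $308.243
Tamarack County: $118,555 × 0.0072 = $853.596
City of Stonebridge: $118,555 × 0.00897 = $1,063.43835
Total = $4,893.9504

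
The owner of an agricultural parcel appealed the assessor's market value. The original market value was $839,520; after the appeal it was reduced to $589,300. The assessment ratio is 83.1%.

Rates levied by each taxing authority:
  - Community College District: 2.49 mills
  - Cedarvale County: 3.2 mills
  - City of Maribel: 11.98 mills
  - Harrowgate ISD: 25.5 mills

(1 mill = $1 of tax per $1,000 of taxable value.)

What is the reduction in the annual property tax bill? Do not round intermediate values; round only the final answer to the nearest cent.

Old assessed value = $839,520 × 0.831 = $697,641.12
New assessed value = $589,300 × 0.831 = $489,708.3
Combined rate = 0.00249 + 0.0032 + 0.01198 + 0.0255 = 0.04317
Old tax = $697,641.12 × 0.04317 = $30,117.1671504
New tax = $489,708.3 × 0.04317 = $21,140.707311
Reduction = $30,117.1671504 − $21,140.707311 = $8,976.4598394

$8,976.46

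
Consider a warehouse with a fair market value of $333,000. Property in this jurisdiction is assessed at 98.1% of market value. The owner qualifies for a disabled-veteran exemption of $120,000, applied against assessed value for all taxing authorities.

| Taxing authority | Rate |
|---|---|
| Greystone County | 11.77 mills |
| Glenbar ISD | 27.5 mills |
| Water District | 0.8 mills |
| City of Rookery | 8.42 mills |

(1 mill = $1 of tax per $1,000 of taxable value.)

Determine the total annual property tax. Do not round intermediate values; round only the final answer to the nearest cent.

Assessed value = $333,000 × 0.981 = $326,673
Taxable value = $326,673 − $120,000 = $206,673
Greystone County: $206,673 × 0.01177 = $2,432.54121
Glenbar ISD: $206,673 × 0.0275 = $5,683.5075
Water District: $206,673 × 0.0008 = $165.3384
City of Rookery: $206,673 × 0.00842 = $1,740.18666
Total = $2,432.54121 + $5,683.5075 + $165.3384 + $1,740.18666 = $10,021.57377

$10,021.57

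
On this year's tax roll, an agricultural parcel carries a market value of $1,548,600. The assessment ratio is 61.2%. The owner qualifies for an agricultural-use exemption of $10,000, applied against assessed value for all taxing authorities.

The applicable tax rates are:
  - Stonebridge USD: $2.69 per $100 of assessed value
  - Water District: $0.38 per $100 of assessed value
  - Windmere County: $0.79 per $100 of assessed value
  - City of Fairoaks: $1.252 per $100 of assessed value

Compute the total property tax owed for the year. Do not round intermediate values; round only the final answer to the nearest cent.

$47,937.43

Assessed value = $1,548,600 × 0.612 = $947,743.2
Taxable value = $947,743.2 − $10,000 = $937,743.2
Stonebridge USD: $937,743.2 × 0.0269 = $25,225.29208
Water District: $937,743.2 × 0.0038 = $3,563.42416
Windmere County: $937,743.2 × 0.0079 = $7,408.17128
City of Fairoaks: $937,743.2 × 0.01252 = $11,740.544864
Total = $25,225.29208 + $3,563.42416 + $7,408.17128 + $11,740.544864 = $47,937.432384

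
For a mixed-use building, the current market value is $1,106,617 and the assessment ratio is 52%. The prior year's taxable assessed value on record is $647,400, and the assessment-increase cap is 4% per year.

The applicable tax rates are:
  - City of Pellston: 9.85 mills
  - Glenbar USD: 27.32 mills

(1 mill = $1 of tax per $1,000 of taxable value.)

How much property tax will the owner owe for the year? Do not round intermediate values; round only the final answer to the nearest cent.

Uncapped assessed value = $1,106,617 × 0.52 = $575,440.84
Cap limit = $647,400 × 1.04 = $673,296
Taxable assessed value = min($575,440.84, $673,296) = $575,440.84 (cap does not bind)
City of Pellston: $575,440.84 × 0.00985 = $5,668.092274
Glenbar USD: $575,440.84 × 0.02732 = $15,721.0437488
Total = $21,389.1360228

$21,389.14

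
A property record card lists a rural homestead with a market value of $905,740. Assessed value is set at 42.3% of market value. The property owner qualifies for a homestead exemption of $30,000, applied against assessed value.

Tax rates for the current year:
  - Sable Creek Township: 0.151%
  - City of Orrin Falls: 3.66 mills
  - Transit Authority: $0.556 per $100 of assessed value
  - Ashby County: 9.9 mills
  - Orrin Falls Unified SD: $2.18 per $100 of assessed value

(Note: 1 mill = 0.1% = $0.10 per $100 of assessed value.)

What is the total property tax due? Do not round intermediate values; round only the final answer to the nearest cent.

$14,983.22

Assessed value = $905,740 × 0.423 = $383,128.02
Taxable value = $383,128.02 − $30,000 = $353,128.02
Sable Creek Township: $353,128.02 × 0.00151 = $533.2233102
City of Orrin Falls: $353,128.02 × 0.00366 = $1,292.4485532
Transit Authority: $353,128.02 × 0.00556 = $1,963.3917912
Ashby County: $353,128.02 × 0.0099 = $3,495.967398
Orrin Falls Unified SD: $353,128.02 × 0.0218 = $7,698.190836
Total = $14,983.2218886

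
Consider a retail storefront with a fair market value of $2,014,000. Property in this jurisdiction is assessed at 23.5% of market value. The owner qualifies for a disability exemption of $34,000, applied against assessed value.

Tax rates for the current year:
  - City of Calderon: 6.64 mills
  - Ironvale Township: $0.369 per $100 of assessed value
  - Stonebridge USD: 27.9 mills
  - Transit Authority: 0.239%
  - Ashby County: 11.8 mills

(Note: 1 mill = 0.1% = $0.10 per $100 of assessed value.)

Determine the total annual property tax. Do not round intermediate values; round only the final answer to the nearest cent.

Assessed value = $2,014,000 × 0.235 = $473,290
Taxable value = $473,290 − $34,000 = $439,290
City of Calderon: $439,290 × 0.00664 = $2,916.8856
Ironvale Township: $439,290 × 0.00369 = $1,620.9801
Stonebridge USD: $439,290 × 0.0279 = $12,256.191
Transit Authority: $439,290 × 0.00239 = $1,049.9031
Ashby County: $439,290 × 0.0118 = $5,183.622
Total = $23,027.5818

$23,027.58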